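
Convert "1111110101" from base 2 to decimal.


Input: "1111110101" in base 2
Positional expansion:
  Digit '1' (value 1) x 2^9 = 512
  Digit '1' (value 1) x 2^8 = 256
  Digit '1' (value 1) x 2^7 = 128
  Digit '1' (value 1) x 2^6 = 64
  Digit '1' (value 1) x 2^5 = 32
  Digit '1' (value 1) x 2^4 = 16
  Digit '0' (value 0) x 2^3 = 0
  Digit '1' (value 1) x 2^2 = 4
  Digit '0' (value 0) x 2^1 = 0
  Digit '1' (value 1) x 2^0 = 1
Sum = 1013

1013


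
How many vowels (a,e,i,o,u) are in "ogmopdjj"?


Input: ogmopdjj
Checking each character:
  'o' at position 0: vowel (running total: 1)
  'g' at position 1: consonant
  'm' at position 2: consonant
  'o' at position 3: vowel (running total: 2)
  'p' at position 4: consonant
  'd' at position 5: consonant
  'j' at position 6: consonant
  'j' at position 7: consonant
Total vowels: 2

2


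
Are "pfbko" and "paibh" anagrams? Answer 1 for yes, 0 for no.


Strings: "pfbko", "paibh"
Sorted first:  bfkop
Sorted second: abhip
Differ at position 0: 'b' vs 'a' => not anagrams

0


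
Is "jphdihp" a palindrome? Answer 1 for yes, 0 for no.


Input: jphdihp
Reversed: phidhpj
  Compare pos 0 ('j') with pos 6 ('p'): MISMATCH
  Compare pos 1 ('p') with pos 5 ('h'): MISMATCH
  Compare pos 2 ('h') with pos 4 ('i'): MISMATCH
Result: not a palindrome

0


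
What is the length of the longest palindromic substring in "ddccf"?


Input: "ddccf"
Checking substrings for palindromes:
  [0:2] "dd" (len 2) => palindrome
  [2:4] "cc" (len 2) => palindrome
Longest palindromic substring: "dd" with length 2

2


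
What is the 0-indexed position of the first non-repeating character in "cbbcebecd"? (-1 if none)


Input: cbbcebecd
Character frequencies:
  'b': 3
  'c': 3
  'd': 1
  'e': 2
Scanning left to right for freq == 1:
  Position 0 ('c'): freq=3, skip
  Position 1 ('b'): freq=3, skip
  Position 2 ('b'): freq=3, skip
  Position 3 ('c'): freq=3, skip
  Position 4 ('e'): freq=2, skip
  Position 5 ('b'): freq=3, skip
  Position 6 ('e'): freq=2, skip
  Position 7 ('c'): freq=3, skip
  Position 8 ('d'): unique! => answer = 8

8


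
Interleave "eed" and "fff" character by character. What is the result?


Interleaving "eed" and "fff":
  Position 0: 'e' from first, 'f' from second => "ef"
  Position 1: 'e' from first, 'f' from second => "ef"
  Position 2: 'd' from first, 'f' from second => "df"
Result: efefdf

efefdf


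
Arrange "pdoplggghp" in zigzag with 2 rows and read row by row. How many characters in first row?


Zigzag "pdoplggghp" into 2 rows:
Placing characters:
  'p' => row 0
  'd' => row 1
  'o' => row 0
  'p' => row 1
  'l' => row 0
  'g' => row 1
  'g' => row 0
  'g' => row 1
  'h' => row 0
  'p' => row 1
Rows:
  Row 0: "polgh"
  Row 1: "dpggp"
First row length: 5

5


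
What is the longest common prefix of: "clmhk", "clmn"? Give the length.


Words: clmhk, clmn
  Position 0: all 'c' => match
  Position 1: all 'l' => match
  Position 2: all 'm' => match
  Position 3: ('h', 'n') => mismatch, stop
LCP = "clm" (length 3)

3


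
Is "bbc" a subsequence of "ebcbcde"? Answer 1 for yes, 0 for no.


Check if "bbc" is a subsequence of "ebcbcde"
Greedy scan:
  Position 0 ('e'): no match needed
  Position 1 ('b'): matches sub[0] = 'b'
  Position 2 ('c'): no match needed
  Position 3 ('b'): matches sub[1] = 'b'
  Position 4 ('c'): matches sub[2] = 'c'
  Position 5 ('d'): no match needed
  Position 6 ('e'): no match needed
All 3 characters matched => is a subsequence

1


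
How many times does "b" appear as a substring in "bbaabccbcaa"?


Searching for "b" in "bbaabccbcaa"
Scanning each position:
  Position 0: "b" => MATCH
  Position 1: "b" => MATCH
  Position 2: "a" => no
  Position 3: "a" => no
  Position 4: "b" => MATCH
  Position 5: "c" => no
  Position 6: "c" => no
  Position 7: "b" => MATCH
  Position 8: "c" => no
  Position 9: "a" => no
  Position 10: "a" => no
Total occurrences: 4

4


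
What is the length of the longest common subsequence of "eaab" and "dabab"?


LCS of "eaab" and "dabab"
DP table:
           d    a    b    a    b
      0    0    0    0    0    0
  e   0    0    0    0    0    0
  a   0    0    1    1    1    1
  a   0    0    1    1    2    2
  b   0    0    1    2    2    3
LCS length = dp[4][5] = 3

3


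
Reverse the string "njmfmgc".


Input: njmfmgc
Reading characters right to left:
  Position 6: 'c'
  Position 5: 'g'
  Position 4: 'm'
  Position 3: 'f'
  Position 2: 'm'
  Position 1: 'j'
  Position 0: 'n'
Reversed: cgmfmjn

cgmfmjn


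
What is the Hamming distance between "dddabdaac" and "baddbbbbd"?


Comparing "dddabdaac" and "baddbbbbd" position by position:
  Position 0: 'd' vs 'b' => differ
  Position 1: 'd' vs 'a' => differ
  Position 2: 'd' vs 'd' => same
  Position 3: 'a' vs 'd' => differ
  Position 4: 'b' vs 'b' => same
  Position 5: 'd' vs 'b' => differ
  Position 6: 'a' vs 'b' => differ
  Position 7: 'a' vs 'b' => differ
  Position 8: 'c' vs 'd' => differ
Total differences (Hamming distance): 7

7


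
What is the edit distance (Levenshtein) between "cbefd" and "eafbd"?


Computing edit distance: "cbefd" -> "eafbd"
DP table:
           e    a    f    b    d
      0    1    2    3    4    5
  c   1    1    2    3    4    5
  b   2    2    2    3    3    4
  e   3    2    3    3    4    4
  f   4    3    3    3    4    5
  d   5    4    4    4    4    4
Edit distance = dp[5][5] = 4

4


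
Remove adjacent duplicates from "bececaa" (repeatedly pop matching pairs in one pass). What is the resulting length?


Input: bececaa
Stack-based adjacent duplicate removal:
  Read 'b': push. Stack: b
  Read 'e': push. Stack: be
  Read 'c': push. Stack: bec
  Read 'e': push. Stack: bece
  Read 'c': push. Stack: becec
  Read 'a': push. Stack: bececa
  Read 'a': matches stack top 'a' => pop. Stack: becec
Final stack: "becec" (length 5)

5


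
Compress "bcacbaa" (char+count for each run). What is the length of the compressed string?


Input: bcacbaa
Runs:
  'b' x 1 => "b1"
  'c' x 1 => "c1"
  'a' x 1 => "a1"
  'c' x 1 => "c1"
  'b' x 1 => "b1"
  'a' x 2 => "a2"
Compressed: "b1c1a1c1b1a2"
Compressed length: 12

12


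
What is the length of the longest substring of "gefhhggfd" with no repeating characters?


Input: "gefhhggfd"
Sliding window (track last position of each char):
  Position 0 ('g'): window [0,0] length 1 -- new best
  Position 1 ('e'): window [0,1] length 2 -- new best
  Position 2 ('f'): window [0,2] length 3 -- new best
  Position 3 ('h'): window [0,3] length 4 -- new best
  Position 4 ('h'): repeat (last at 3), move window start to 4
  Position 4 ('h'): window [4,4] length 1
  Position 5 ('g'): window [4,5] length 2
  Position 6 ('g'): repeat (last at 5), move window start to 6
  Position 6 ('g'): window [6,6] length 1
  Position 7 ('f'): window [6,7] length 2
  Position 8 ('d'): window [6,8] length 3
Longest substring with no repeats: "gefh" with length 4

4


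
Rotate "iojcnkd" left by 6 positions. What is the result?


Input: "iojcnkd", rotate left by 6
First 6 characters: "iojcnk"
Remaining characters: "d"
Concatenate remaining + first: "d" + "iojcnk" = "diojcnk"

diojcnk


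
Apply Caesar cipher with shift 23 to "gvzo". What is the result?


Caesar cipher: shift "gvzo" by 23
  'g' (pos 6) + 23 = pos 3 = 'd'
  'v' (pos 21) + 23 = pos 18 = 's'
  'z' (pos 25) + 23 = pos 22 = 'w'
  'o' (pos 14) + 23 = pos 11 = 'l'
Result: dswl

dswl


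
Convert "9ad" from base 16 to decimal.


Input: "9ad" in base 16
Positional expansion:
  Digit '9' (value 9) x 16^2 = 2304
  Digit 'a' (value 10) x 16^1 = 160
  Digit 'd' (value 13) x 16^0 = 13
Sum = 2477

2477


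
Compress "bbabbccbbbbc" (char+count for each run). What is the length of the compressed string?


Input: bbabbccbbbbc
Runs:
  'b' x 2 => "b2"
  'a' x 1 => "a1"
  'b' x 2 => "b2"
  'c' x 2 => "c2"
  'b' x 4 => "b4"
  'c' x 1 => "c1"
Compressed: "b2a1b2c2b4c1"
Compressed length: 12

12


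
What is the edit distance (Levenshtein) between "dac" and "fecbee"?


Computing edit distance: "dac" -> "fecbee"
DP table:
           f    e    c    b    e    e
      0    1    2    3    4    5    6
  d   1    1    2    3    4    5    6
  a   2    2    2    3    4    5    6
  c   3    3    3    2    3    4    5
Edit distance = dp[3][6] = 5

5


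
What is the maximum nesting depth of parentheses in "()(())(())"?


Input: "()(())(())"
Tracking depth:
  Position 0 '(': depth becomes 1
  Position 1 ')': depth becomes 0
  Position 2 '(': depth becomes 1
  Position 3 '(': depth becomes 2
  Position 4 ')': depth becomes 1
  Position 5 ')': depth becomes 0
  Position 6 '(': depth becomes 1
  Position 7 '(': depth becomes 2
  Position 8 ')': depth becomes 1
  Position 9 ')': depth becomes 0
Maximum depth reached: 2

2


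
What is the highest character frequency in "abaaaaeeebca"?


Input: abaaaaeeebca
Character counts:
  'a': 6
  'b': 2
  'c': 1
  'e': 3
Maximum frequency: 6

6


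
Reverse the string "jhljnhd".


Input: jhljnhd
Reading characters right to left:
  Position 6: 'd'
  Position 5: 'h'
  Position 4: 'n'
  Position 3: 'j'
  Position 2: 'l'
  Position 1: 'h'
  Position 0: 'j'
Reversed: dhnjlhj

dhnjlhj


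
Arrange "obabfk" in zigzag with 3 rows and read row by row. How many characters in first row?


Zigzag "obabfk" into 3 rows:
Placing characters:
  'o' => row 0
  'b' => row 1
  'a' => row 2
  'b' => row 1
  'f' => row 0
  'k' => row 1
Rows:
  Row 0: "of"
  Row 1: "bbk"
  Row 2: "a"
First row length: 2

2


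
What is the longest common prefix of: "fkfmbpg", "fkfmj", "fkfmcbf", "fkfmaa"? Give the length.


Words: fkfmbpg, fkfmj, fkfmcbf, fkfmaa
  Position 0: all 'f' => match
  Position 1: all 'k' => match
  Position 2: all 'f' => match
  Position 3: all 'm' => match
  Position 4: ('b', 'j', 'c', 'a') => mismatch, stop
LCP = "fkfm" (length 4)

4


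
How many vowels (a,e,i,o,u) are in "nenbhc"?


Input: nenbhc
Checking each character:
  'n' at position 0: consonant
  'e' at position 1: vowel (running total: 1)
  'n' at position 2: consonant
  'b' at position 3: consonant
  'h' at position 4: consonant
  'c' at position 5: consonant
Total vowels: 1

1


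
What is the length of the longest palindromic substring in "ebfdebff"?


Input: "ebfdebff"
Checking substrings for palindromes:
  [6:8] "ff" (len 2) => palindrome
Longest palindromic substring: "ff" with length 2

2


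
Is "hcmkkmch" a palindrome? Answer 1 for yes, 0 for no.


Input: hcmkkmch
Reversed: hcmkkmch
  Compare pos 0 ('h') with pos 7 ('h'): match
  Compare pos 1 ('c') with pos 6 ('c'): match
  Compare pos 2 ('m') with pos 5 ('m'): match
  Compare pos 3 ('k') with pos 4 ('k'): match
Result: palindrome

1


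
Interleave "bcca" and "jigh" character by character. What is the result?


Interleaving "bcca" and "jigh":
  Position 0: 'b' from first, 'j' from second => "bj"
  Position 1: 'c' from first, 'i' from second => "ci"
  Position 2: 'c' from first, 'g' from second => "cg"
  Position 3: 'a' from first, 'h' from second => "ah"
Result: bjcicgah

bjcicgah


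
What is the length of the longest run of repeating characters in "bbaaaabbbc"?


Input: "bbaaaabbbc"
Scanning for longest run:
  Position 1 ('b'): continues run of 'b', length=2
  Position 2 ('a'): new char, reset run to 1
  Position 3 ('a'): continues run of 'a', length=2
  Position 4 ('a'): continues run of 'a', length=3
  Position 5 ('a'): continues run of 'a', length=4
  Position 6 ('b'): new char, reset run to 1
  Position 7 ('b'): continues run of 'b', length=2
  Position 8 ('b'): continues run of 'b', length=3
  Position 9 ('c'): new char, reset run to 1
Longest run: 'a' with length 4

4


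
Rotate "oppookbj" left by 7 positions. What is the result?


Input: "oppookbj", rotate left by 7
First 7 characters: "oppookb"
Remaining characters: "j"
Concatenate remaining + first: "j" + "oppookb" = "joppookb"

joppookb


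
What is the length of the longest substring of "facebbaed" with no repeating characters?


Input: "facebbaed"
Sliding window (track last position of each char):
  Position 0 ('f'): window [0,0] length 1 -- new best
  Position 1 ('a'): window [0,1] length 2 -- new best
  Position 2 ('c'): window [0,2] length 3 -- new best
  Position 3 ('e'): window [0,3] length 4 -- new best
  Position 4 ('b'): window [0,4] length 5 -- new best
  Position 5 ('b'): repeat (last at 4), move window start to 5
  Position 5 ('b'): window [5,5] length 1
  Position 6 ('a'): window [5,6] length 2
  Position 7 ('e'): window [5,7] length 3
  Position 8 ('d'): window [5,8] length 4
Longest substring with no repeats: "faceb" with length 5

5


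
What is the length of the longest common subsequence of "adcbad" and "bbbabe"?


LCS of "adcbad" and "bbbabe"
DP table:
           b    b    b    a    b    e
      0    0    0    0    0    0    0
  a   0    0    0    0    1    1    1
  d   0    0    0    0    1    1    1
  c   0    0    0    0    1    1    1
  b   0    1    1    1    1    2    2
  a   0    1    1    1    2    2    2
  d   0    1    1    1    2    2    2
LCS length = dp[6][6] = 2

2


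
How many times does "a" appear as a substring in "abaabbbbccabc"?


Searching for "a" in "abaabbbbccabc"
Scanning each position:
  Position 0: "a" => MATCH
  Position 1: "b" => no
  Position 2: "a" => MATCH
  Position 3: "a" => MATCH
  Position 4: "b" => no
  Position 5: "b" => no
  Position 6: "b" => no
  Position 7: "b" => no
  Position 8: "c" => no
  Position 9: "c" => no
  Position 10: "a" => MATCH
  Position 11: "b" => no
  Position 12: "c" => no
Total occurrences: 4

4


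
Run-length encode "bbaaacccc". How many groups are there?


Input: bbaaacccc
Scanning for consecutive runs:
  Group 1: 'b' x 2 (positions 0-1)
  Group 2: 'a' x 3 (positions 2-4)
  Group 3: 'c' x 4 (positions 5-8)
Total groups: 3

3


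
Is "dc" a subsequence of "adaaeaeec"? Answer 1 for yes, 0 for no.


Check if "dc" is a subsequence of "adaaeaeec"
Greedy scan:
  Position 0 ('a'): no match needed
  Position 1 ('d'): matches sub[0] = 'd'
  Position 2 ('a'): no match needed
  Position 3 ('a'): no match needed
  Position 4 ('e'): no match needed
  Position 5 ('a'): no match needed
  Position 6 ('e'): no match needed
  Position 7 ('e'): no match needed
  Position 8 ('c'): matches sub[1] = 'c'
All 2 characters matched => is a subsequence

1


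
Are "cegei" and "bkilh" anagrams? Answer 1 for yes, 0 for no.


Strings: "cegei", "bkilh"
Sorted first:  ceegi
Sorted second: bhikl
Differ at position 0: 'c' vs 'b' => not anagrams

0


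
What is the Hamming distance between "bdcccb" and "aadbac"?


Comparing "bdcccb" and "aadbac" position by position:
  Position 0: 'b' vs 'a' => differ
  Position 1: 'd' vs 'a' => differ
  Position 2: 'c' vs 'd' => differ
  Position 3: 'c' vs 'b' => differ
  Position 4: 'c' vs 'a' => differ
  Position 5: 'b' vs 'c' => differ
Total differences (Hamming distance): 6

6


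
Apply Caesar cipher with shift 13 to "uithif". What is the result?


Caesar cipher: shift "uithif" by 13
  'u' (pos 20) + 13 = pos 7 = 'h'
  'i' (pos 8) + 13 = pos 21 = 'v'
  't' (pos 19) + 13 = pos 6 = 'g'
  'h' (pos 7) + 13 = pos 20 = 'u'
  'i' (pos 8) + 13 = pos 21 = 'v'
  'f' (pos 5) + 13 = pos 18 = 's'
Result: hvguvs

hvguvs


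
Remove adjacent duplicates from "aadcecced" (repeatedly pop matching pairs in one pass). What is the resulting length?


Input: aadcecced
Stack-based adjacent duplicate removal:
  Read 'a': push. Stack: a
  Read 'a': matches stack top 'a' => pop. Stack: (empty)
  Read 'd': push. Stack: d
  Read 'c': push. Stack: dc
  Read 'e': push. Stack: dce
  Read 'c': push. Stack: dcec
  Read 'c': matches stack top 'c' => pop. Stack: dce
  Read 'e': matches stack top 'e' => pop. Stack: dc
  Read 'd': push. Stack: dcd
Final stack: "dcd" (length 3)

3


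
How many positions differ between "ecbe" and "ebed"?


Comparing "ecbe" and "ebed" position by position:
  Position 0: 'e' vs 'e' => same
  Position 1: 'c' vs 'b' => DIFFER
  Position 2: 'b' vs 'e' => DIFFER
  Position 3: 'e' vs 'd' => DIFFER
Positions that differ: 3

3


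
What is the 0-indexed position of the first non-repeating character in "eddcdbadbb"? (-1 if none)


Input: eddcdbadbb
Character frequencies:
  'a': 1
  'b': 3
  'c': 1
  'd': 4
  'e': 1
Scanning left to right for freq == 1:
  Position 0 ('e'): unique! => answer = 0

0


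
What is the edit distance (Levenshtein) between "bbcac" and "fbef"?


Computing edit distance: "bbcac" -> "fbef"
DP table:
           f    b    e    f
      0    1    2    3    4
  b   1    1    1    2    3
  b   2    2    1    2    3
  c   3    3    2    2    3
  a   4    4    3    3    3
  c   5    5    4    4    4
Edit distance = dp[5][4] = 4

4


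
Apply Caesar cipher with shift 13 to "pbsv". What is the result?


Caesar cipher: shift "pbsv" by 13
  'p' (pos 15) + 13 = pos 2 = 'c'
  'b' (pos 1) + 13 = pos 14 = 'o'
  's' (pos 18) + 13 = pos 5 = 'f'
  'v' (pos 21) + 13 = pos 8 = 'i'
Result: cofi

cofi


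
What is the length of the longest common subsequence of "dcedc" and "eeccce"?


LCS of "dcedc" and "eeccce"
DP table:
           e    e    c    c    c    e
      0    0    0    0    0    0    0
  d   0    0    0    0    0    0    0
  c   0    0    0    1    1    1    1
  e   0    1    1    1    1    1    2
  d   0    1    1    1    1    1    2
  c   0    1    1    2    2    2    2
LCS length = dp[5][6] = 2

2


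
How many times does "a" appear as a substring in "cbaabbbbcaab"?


Searching for "a" in "cbaabbbbcaab"
Scanning each position:
  Position 0: "c" => no
  Position 1: "b" => no
  Position 2: "a" => MATCH
  Position 3: "a" => MATCH
  Position 4: "b" => no
  Position 5: "b" => no
  Position 6: "b" => no
  Position 7: "b" => no
  Position 8: "c" => no
  Position 9: "a" => MATCH
  Position 10: "a" => MATCH
  Position 11: "b" => no
Total occurrences: 4

4


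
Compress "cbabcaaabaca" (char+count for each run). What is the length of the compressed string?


Input: cbabcaaabaca
Runs:
  'c' x 1 => "c1"
  'b' x 1 => "b1"
  'a' x 1 => "a1"
  'b' x 1 => "b1"
  'c' x 1 => "c1"
  'a' x 3 => "a3"
  'b' x 1 => "b1"
  'a' x 1 => "a1"
  'c' x 1 => "c1"
  'a' x 1 => "a1"
Compressed: "c1b1a1b1c1a3b1a1c1a1"
Compressed length: 20

20


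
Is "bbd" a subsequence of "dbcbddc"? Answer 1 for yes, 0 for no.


Check if "bbd" is a subsequence of "dbcbddc"
Greedy scan:
  Position 0 ('d'): no match needed
  Position 1 ('b'): matches sub[0] = 'b'
  Position 2 ('c'): no match needed
  Position 3 ('b'): matches sub[1] = 'b'
  Position 4 ('d'): matches sub[2] = 'd'
  Position 5 ('d'): no match needed
  Position 6 ('c'): no match needed
All 3 characters matched => is a subsequence

1


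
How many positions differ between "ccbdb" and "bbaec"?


Comparing "ccbdb" and "bbaec" position by position:
  Position 0: 'c' vs 'b' => DIFFER
  Position 1: 'c' vs 'b' => DIFFER
  Position 2: 'b' vs 'a' => DIFFER
  Position 3: 'd' vs 'e' => DIFFER
  Position 4: 'b' vs 'c' => DIFFER
Positions that differ: 5

5


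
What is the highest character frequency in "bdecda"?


Input: bdecda
Character counts:
  'a': 1
  'b': 1
  'c': 1
  'd': 2
  'e': 1
Maximum frequency: 2

2


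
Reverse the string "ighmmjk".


Input: ighmmjk
Reading characters right to left:
  Position 6: 'k'
  Position 5: 'j'
  Position 4: 'm'
  Position 3: 'm'
  Position 2: 'h'
  Position 1: 'g'
  Position 0: 'i'
Reversed: kjmmhgi

kjmmhgi


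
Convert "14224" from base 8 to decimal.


Input: "14224" in base 8
Positional expansion:
  Digit '1' (value 1) x 8^4 = 4096
  Digit '4' (value 4) x 8^3 = 2048
  Digit '2' (value 2) x 8^2 = 128
  Digit '2' (value 2) x 8^1 = 16
  Digit '4' (value 4) x 8^0 = 4
Sum = 6292

6292


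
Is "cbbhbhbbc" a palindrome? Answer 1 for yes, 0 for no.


Input: cbbhbhbbc
Reversed: cbbhbhbbc
  Compare pos 0 ('c') with pos 8 ('c'): match
  Compare pos 1 ('b') with pos 7 ('b'): match
  Compare pos 2 ('b') with pos 6 ('b'): match
  Compare pos 3 ('h') with pos 5 ('h'): match
Result: palindrome

1


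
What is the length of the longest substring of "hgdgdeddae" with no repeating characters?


Input: "hgdgdeddae"
Sliding window (track last position of each char):
  Position 0 ('h'): window [0,0] length 1 -- new best
  Position 1 ('g'): window [0,1] length 2 -- new best
  Position 2 ('d'): window [0,2] length 3 -- new best
  Position 3 ('g'): repeat (last at 1), move window start to 2
  Position 3 ('g'): window [2,3] length 2
  Position 4 ('d'): repeat (last at 2), move window start to 3
  Position 4 ('d'): window [3,4] length 2
  Position 5 ('e'): window [3,5] length 3
  Position 6 ('d'): repeat (last at 4), move window start to 5
  Position 6 ('d'): window [5,6] length 2
  Position 7 ('d'): repeat (last at 6), move window start to 7
  Position 7 ('d'): window [7,7] length 1
  Position 8 ('a'): window [7,8] length 2
  Position 9 ('e'): window [7,9] length 3
Longest substring with no repeats: "hgd" with length 3

3


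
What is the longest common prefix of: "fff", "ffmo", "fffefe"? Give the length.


Words: fff, ffmo, fffefe
  Position 0: all 'f' => match
  Position 1: all 'f' => match
  Position 2: ('f', 'm', 'f') => mismatch, stop
LCP = "ff" (length 2)

2


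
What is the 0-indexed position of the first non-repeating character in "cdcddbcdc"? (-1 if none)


Input: cdcddbcdc
Character frequencies:
  'b': 1
  'c': 4
  'd': 4
Scanning left to right for freq == 1:
  Position 0 ('c'): freq=4, skip
  Position 1 ('d'): freq=4, skip
  Position 2 ('c'): freq=4, skip
  Position 3 ('d'): freq=4, skip
  Position 4 ('d'): freq=4, skip
  Position 5 ('b'): unique! => answer = 5

5


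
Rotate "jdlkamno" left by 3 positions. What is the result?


Input: "jdlkamno", rotate left by 3
First 3 characters: "jdl"
Remaining characters: "kamno"
Concatenate remaining + first: "kamno" + "jdl" = "kamnojdl"

kamnojdl


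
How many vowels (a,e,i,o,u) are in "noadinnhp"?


Input: noadinnhp
Checking each character:
  'n' at position 0: consonant
  'o' at position 1: vowel (running total: 1)
  'a' at position 2: vowel (running total: 2)
  'd' at position 3: consonant
  'i' at position 4: vowel (running total: 3)
  'n' at position 5: consonant
  'n' at position 6: consonant
  'h' at position 7: consonant
  'p' at position 8: consonant
Total vowels: 3

3


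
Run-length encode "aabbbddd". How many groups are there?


Input: aabbbddd
Scanning for consecutive runs:
  Group 1: 'a' x 2 (positions 0-1)
  Group 2: 'b' x 3 (positions 2-4)
  Group 3: 'd' x 3 (positions 5-7)
Total groups: 3

3


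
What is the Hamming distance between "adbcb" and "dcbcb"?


Comparing "adbcb" and "dcbcb" position by position:
  Position 0: 'a' vs 'd' => differ
  Position 1: 'd' vs 'c' => differ
  Position 2: 'b' vs 'b' => same
  Position 3: 'c' vs 'c' => same
  Position 4: 'b' vs 'b' => same
Total differences (Hamming distance): 2

2


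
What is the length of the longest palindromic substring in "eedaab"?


Input: "eedaab"
Checking substrings for palindromes:
  [0:2] "ee" (len 2) => palindrome
  [3:5] "aa" (len 2) => palindrome
Longest palindromic substring: "ee" with length 2

2


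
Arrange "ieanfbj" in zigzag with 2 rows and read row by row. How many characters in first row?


Zigzag "ieanfbj" into 2 rows:
Placing characters:
  'i' => row 0
  'e' => row 1
  'a' => row 0
  'n' => row 1
  'f' => row 0
  'b' => row 1
  'j' => row 0
Rows:
  Row 0: "iafj"
  Row 1: "enb"
First row length: 4

4


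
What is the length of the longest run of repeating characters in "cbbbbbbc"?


Input: "cbbbbbbc"
Scanning for longest run:
  Position 1 ('b'): new char, reset run to 1
  Position 2 ('b'): continues run of 'b', length=2
  Position 3 ('b'): continues run of 'b', length=3
  Position 4 ('b'): continues run of 'b', length=4
  Position 5 ('b'): continues run of 'b', length=5
  Position 6 ('b'): continues run of 'b', length=6
  Position 7 ('c'): new char, reset run to 1
Longest run: 'b' with length 6

6


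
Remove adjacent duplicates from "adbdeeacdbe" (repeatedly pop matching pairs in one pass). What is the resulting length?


Input: adbdeeacdbe
Stack-based adjacent duplicate removal:
  Read 'a': push. Stack: a
  Read 'd': push. Stack: ad
  Read 'b': push. Stack: adb
  Read 'd': push. Stack: adbd
  Read 'e': push. Stack: adbde
  Read 'e': matches stack top 'e' => pop. Stack: adbd
  Read 'a': push. Stack: adbda
  Read 'c': push. Stack: adbdac
  Read 'd': push. Stack: adbdacd
  Read 'b': push. Stack: adbdacdb
  Read 'e': push. Stack: adbdacdbe
Final stack: "adbdacdbe" (length 9)

9


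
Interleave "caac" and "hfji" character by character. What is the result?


Interleaving "caac" and "hfji":
  Position 0: 'c' from first, 'h' from second => "ch"
  Position 1: 'a' from first, 'f' from second => "af"
  Position 2: 'a' from first, 'j' from second => "aj"
  Position 3: 'c' from first, 'i' from second => "ci"
Result: chafajci

chafajci


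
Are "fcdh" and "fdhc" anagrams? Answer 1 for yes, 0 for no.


Strings: "fcdh", "fdhc"
Sorted first:  cdfh
Sorted second: cdfh
Sorted forms match => anagrams

1


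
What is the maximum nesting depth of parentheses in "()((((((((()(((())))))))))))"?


Input: "()((((((((()(((())))))))))))"
Tracking depth:
  Position 0 '(': depth becomes 1
  Position 1 ')': depth becomes 0
  Position 2 '(': depth becomes 1
  Position 3 '(': depth becomes 2
  Position 4 '(': depth becomes 3
  Position 5 '(': depth becomes 4
  Position 6 '(': depth becomes 5
  Position 7 '(': depth becomes 6
  Position 8 '(': depth becomes 7
  Position 9 '(': depth becomes 8
  Position 10 '(': depth becomes 9
  Position 11 ')': depth becomes 8
  Position 12 '(': depth becomes 9
  Position 13 '(': depth becomes 10
  Position 14 '(': depth becomes 11
  Position 15 '(': depth becomes 12
  Position 16 ')': depth becomes 11
  Position 17 ')': depth becomes 10
  Position 18 ')': depth becomes 9
  Position 19 ')': depth becomes 8
  Position 20 ')': depth becomes 7
  Position 21 ')': depth becomes 6
  Position 22 ')': depth becomes 5
  Position 23 ')': depth becomes 4
  Position 24 ')': depth becomes 3
  Position 25 ')': depth becomes 2
  Position 26 ')': depth becomes 1
  Position 27 ')': depth becomes 0
Maximum depth reached: 12

12


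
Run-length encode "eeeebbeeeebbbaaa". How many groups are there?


Input: eeeebbeeeebbbaaa
Scanning for consecutive runs:
  Group 1: 'e' x 4 (positions 0-3)
  Group 2: 'b' x 2 (positions 4-5)
  Group 3: 'e' x 4 (positions 6-9)
  Group 4: 'b' x 3 (positions 10-12)
  Group 5: 'a' x 3 (positions 13-15)
Total groups: 5

5


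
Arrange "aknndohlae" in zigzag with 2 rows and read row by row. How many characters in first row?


Zigzag "aknndohlae" into 2 rows:
Placing characters:
  'a' => row 0
  'k' => row 1
  'n' => row 0
  'n' => row 1
  'd' => row 0
  'o' => row 1
  'h' => row 0
  'l' => row 1
  'a' => row 0
  'e' => row 1
Rows:
  Row 0: "andha"
  Row 1: "knole"
First row length: 5

5


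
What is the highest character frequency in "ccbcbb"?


Input: ccbcbb
Character counts:
  'b': 3
  'c': 3
Maximum frequency: 3

3


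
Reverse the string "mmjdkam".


Input: mmjdkam
Reading characters right to left:
  Position 6: 'm'
  Position 5: 'a'
  Position 4: 'k'
  Position 3: 'd'
  Position 2: 'j'
  Position 1: 'm'
  Position 0: 'm'
Reversed: makdjmm

makdjmm


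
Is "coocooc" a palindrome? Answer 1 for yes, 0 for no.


Input: coocooc
Reversed: coocooc
  Compare pos 0 ('c') with pos 6 ('c'): match
  Compare pos 1 ('o') with pos 5 ('o'): match
  Compare pos 2 ('o') with pos 4 ('o'): match
Result: palindrome

1


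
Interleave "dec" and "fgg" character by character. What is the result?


Interleaving "dec" and "fgg":
  Position 0: 'd' from first, 'f' from second => "df"
  Position 1: 'e' from first, 'g' from second => "eg"
  Position 2: 'c' from first, 'g' from second => "cg"
Result: dfegcg

dfegcg


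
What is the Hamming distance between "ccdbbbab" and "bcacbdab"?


Comparing "ccdbbbab" and "bcacbdab" position by position:
  Position 0: 'c' vs 'b' => differ
  Position 1: 'c' vs 'c' => same
  Position 2: 'd' vs 'a' => differ
  Position 3: 'b' vs 'c' => differ
  Position 4: 'b' vs 'b' => same
  Position 5: 'b' vs 'd' => differ
  Position 6: 'a' vs 'a' => same
  Position 7: 'b' vs 'b' => same
Total differences (Hamming distance): 4

4


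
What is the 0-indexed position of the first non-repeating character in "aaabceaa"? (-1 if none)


Input: aaabceaa
Character frequencies:
  'a': 5
  'b': 1
  'c': 1
  'e': 1
Scanning left to right for freq == 1:
  Position 0 ('a'): freq=5, skip
  Position 1 ('a'): freq=5, skip
  Position 2 ('a'): freq=5, skip
  Position 3 ('b'): unique! => answer = 3

3


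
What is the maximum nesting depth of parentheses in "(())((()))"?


Input: "(())((()))"
Tracking depth:
  Position 0 '(': depth becomes 1
  Position 1 '(': depth becomes 2
  Position 2 ')': depth becomes 1
  Position 3 ')': depth becomes 0
  Position 4 '(': depth becomes 1
  Position 5 '(': depth becomes 2
  Position 6 '(': depth becomes 3
  Position 7 ')': depth becomes 2
  Position 8 ')': depth becomes 1
  Position 9 ')': depth becomes 0
Maximum depth reached: 3

3


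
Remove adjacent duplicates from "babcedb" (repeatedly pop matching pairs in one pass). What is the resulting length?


Input: babcedb
Stack-based adjacent duplicate removal:
  Read 'b': push. Stack: b
  Read 'a': push. Stack: ba
  Read 'b': push. Stack: bab
  Read 'c': push. Stack: babc
  Read 'e': push. Stack: babce
  Read 'd': push. Stack: babced
  Read 'b': push. Stack: babcedb
Final stack: "babcedb" (length 7)

7


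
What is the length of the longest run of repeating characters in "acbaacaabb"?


Input: "acbaacaabb"
Scanning for longest run:
  Position 1 ('c'): new char, reset run to 1
  Position 2 ('b'): new char, reset run to 1
  Position 3 ('a'): new char, reset run to 1
  Position 4 ('a'): continues run of 'a', length=2
  Position 5 ('c'): new char, reset run to 1
  Position 6 ('a'): new char, reset run to 1
  Position 7 ('a'): continues run of 'a', length=2
  Position 8 ('b'): new char, reset run to 1
  Position 9 ('b'): continues run of 'b', length=2
Longest run: 'a' with length 2

2


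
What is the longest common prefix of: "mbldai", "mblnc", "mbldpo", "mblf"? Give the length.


Words: mbldai, mblnc, mbldpo, mblf
  Position 0: all 'm' => match
  Position 1: all 'b' => match
  Position 2: all 'l' => match
  Position 3: ('d', 'n', 'd', 'f') => mismatch, stop
LCP = "mbl" (length 3)

3


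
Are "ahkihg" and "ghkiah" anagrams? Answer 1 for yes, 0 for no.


Strings: "ahkihg", "ghkiah"
Sorted first:  aghhik
Sorted second: aghhik
Sorted forms match => anagrams

1


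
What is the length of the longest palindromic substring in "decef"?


Input: "decef"
Checking substrings for palindromes:
  [1:4] "ece" (len 3) => palindrome
Longest palindromic substring: "ece" with length 3

3


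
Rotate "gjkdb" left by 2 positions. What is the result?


Input: "gjkdb", rotate left by 2
First 2 characters: "gj"
Remaining characters: "kdb"
Concatenate remaining + first: "kdb" + "gj" = "kdbgj"

kdbgj


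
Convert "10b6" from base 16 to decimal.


Input: "10b6" in base 16
Positional expansion:
  Digit '1' (value 1) x 16^3 = 4096
  Digit '0' (value 0) x 16^2 = 0
  Digit 'b' (value 11) x 16^1 = 176
  Digit '6' (value 6) x 16^0 = 6
Sum = 4278

4278


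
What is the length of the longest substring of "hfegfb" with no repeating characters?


Input: "hfegfb"
Sliding window (track last position of each char):
  Position 0 ('h'): window [0,0] length 1 -- new best
  Position 1 ('f'): window [0,1] length 2 -- new best
  Position 2 ('e'): window [0,2] length 3 -- new best
  Position 3 ('g'): window [0,3] length 4 -- new best
  Position 4 ('f'): repeat (last at 1), move window start to 2
  Position 4 ('f'): window [2,4] length 3
  Position 5 ('b'): window [2,5] length 4
Longest substring with no repeats: "hfeg" with length 4

4


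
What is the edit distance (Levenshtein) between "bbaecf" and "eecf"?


Computing edit distance: "bbaecf" -> "eecf"
DP table:
           e    e    c    f
      0    1    2    3    4
  b   1    1    2    3    4
  b   2    2    2    3    4
  a   3    3    3    3    4
  e   4    3    3    4    4
  c   5    4    4    3    4
  f   6    5    5    4    3
Edit distance = dp[6][4] = 3

3


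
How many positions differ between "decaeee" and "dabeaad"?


Comparing "decaeee" and "dabeaad" position by position:
  Position 0: 'd' vs 'd' => same
  Position 1: 'e' vs 'a' => DIFFER
  Position 2: 'c' vs 'b' => DIFFER
  Position 3: 'a' vs 'e' => DIFFER
  Position 4: 'e' vs 'a' => DIFFER
  Position 5: 'e' vs 'a' => DIFFER
  Position 6: 'e' vs 'd' => DIFFER
Positions that differ: 6

6


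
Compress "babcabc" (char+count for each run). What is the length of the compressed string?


Input: babcabc
Runs:
  'b' x 1 => "b1"
  'a' x 1 => "a1"
  'b' x 1 => "b1"
  'c' x 1 => "c1"
  'a' x 1 => "a1"
  'b' x 1 => "b1"
  'c' x 1 => "c1"
Compressed: "b1a1b1c1a1b1c1"
Compressed length: 14

14


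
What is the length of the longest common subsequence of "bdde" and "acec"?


LCS of "bdde" and "acec"
DP table:
           a    c    e    c
      0    0    0    0    0
  b   0    0    0    0    0
  d   0    0    0    0    0
  d   0    0    0    0    0
  e   0    0    0    1    1
LCS length = dp[4][4] = 1

1


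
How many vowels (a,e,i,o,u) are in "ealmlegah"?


Input: ealmlegah
Checking each character:
  'e' at position 0: vowel (running total: 1)
  'a' at position 1: vowel (running total: 2)
  'l' at position 2: consonant
  'm' at position 3: consonant
  'l' at position 4: consonant
  'e' at position 5: vowel (running total: 3)
  'g' at position 6: consonant
  'a' at position 7: vowel (running total: 4)
  'h' at position 8: consonant
Total vowels: 4

4


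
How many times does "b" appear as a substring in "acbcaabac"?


Searching for "b" in "acbcaabac"
Scanning each position:
  Position 0: "a" => no
  Position 1: "c" => no
  Position 2: "b" => MATCH
  Position 3: "c" => no
  Position 4: "a" => no
  Position 5: "a" => no
  Position 6: "b" => MATCH
  Position 7: "a" => no
  Position 8: "c" => no
Total occurrences: 2

2


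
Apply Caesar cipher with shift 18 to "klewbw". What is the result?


Caesar cipher: shift "klewbw" by 18
  'k' (pos 10) + 18 = pos 2 = 'c'
  'l' (pos 11) + 18 = pos 3 = 'd'
  'e' (pos 4) + 18 = pos 22 = 'w'
  'w' (pos 22) + 18 = pos 14 = 'o'
  'b' (pos 1) + 18 = pos 19 = 't'
  'w' (pos 22) + 18 = pos 14 = 'o'
Result: cdwoto

cdwoto


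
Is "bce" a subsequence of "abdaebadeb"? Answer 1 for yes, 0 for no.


Check if "bce" is a subsequence of "abdaebadeb"
Greedy scan:
  Position 0 ('a'): no match needed
  Position 1 ('b'): matches sub[0] = 'b'
  Position 2 ('d'): no match needed
  Position 3 ('a'): no match needed
  Position 4 ('e'): no match needed
  Position 5 ('b'): no match needed
  Position 6 ('a'): no match needed
  Position 7 ('d'): no match needed
  Position 8 ('e'): no match needed
  Position 9 ('b'): no match needed
Only matched 1/3 characters => not a subsequence

0


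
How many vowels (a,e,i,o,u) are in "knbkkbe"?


Input: knbkkbe
Checking each character:
  'k' at position 0: consonant
  'n' at position 1: consonant
  'b' at position 2: consonant
  'k' at position 3: consonant
  'k' at position 4: consonant
  'b' at position 5: consonant
  'e' at position 6: vowel (running total: 1)
Total vowels: 1

1


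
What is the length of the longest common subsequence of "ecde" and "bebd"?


LCS of "ecde" and "bebd"
DP table:
           b    e    b    d
      0    0    0    0    0
  e   0    0    1    1    1
  c   0    0    1    1    1
  d   0    0    1    1    2
  e   0    0    1    1    2
LCS length = dp[4][4] = 2

2


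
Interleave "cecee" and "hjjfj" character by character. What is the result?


Interleaving "cecee" and "hjjfj":
  Position 0: 'c' from first, 'h' from second => "ch"
  Position 1: 'e' from first, 'j' from second => "ej"
  Position 2: 'c' from first, 'j' from second => "cj"
  Position 3: 'e' from first, 'f' from second => "ef"
  Position 4: 'e' from first, 'j' from second => "ej"
Result: chejcjefej

chejcjefej


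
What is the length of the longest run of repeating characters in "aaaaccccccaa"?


Input: "aaaaccccccaa"
Scanning for longest run:
  Position 1 ('a'): continues run of 'a', length=2
  Position 2 ('a'): continues run of 'a', length=3
  Position 3 ('a'): continues run of 'a', length=4
  Position 4 ('c'): new char, reset run to 1
  Position 5 ('c'): continues run of 'c', length=2
  Position 6 ('c'): continues run of 'c', length=3
  Position 7 ('c'): continues run of 'c', length=4
  Position 8 ('c'): continues run of 'c', length=5
  Position 9 ('c'): continues run of 'c', length=6
  Position 10 ('a'): new char, reset run to 1
  Position 11 ('a'): continues run of 'a', length=2
Longest run: 'c' with length 6

6


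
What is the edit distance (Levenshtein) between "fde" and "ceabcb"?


Computing edit distance: "fde" -> "ceabcb"
DP table:
           c    e    a    b    c    b
      0    1    2    3    4    5    6
  f   1    1    2    3    4    5    6
  d   2    2    2    3    4    5    6
  e   3    3    2    3    4    5    6
Edit distance = dp[3][6] = 6

6


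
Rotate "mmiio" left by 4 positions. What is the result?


Input: "mmiio", rotate left by 4
First 4 characters: "mmii"
Remaining characters: "o"
Concatenate remaining + first: "o" + "mmii" = "ommii"

ommii


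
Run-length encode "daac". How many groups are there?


Input: daac
Scanning for consecutive runs:
  Group 1: 'd' x 1 (positions 0-0)
  Group 2: 'a' x 2 (positions 1-2)
  Group 3: 'c' x 1 (positions 3-3)
Total groups: 3

3


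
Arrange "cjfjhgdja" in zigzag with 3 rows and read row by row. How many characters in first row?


Zigzag "cjfjhgdja" into 3 rows:
Placing characters:
  'c' => row 0
  'j' => row 1
  'f' => row 2
  'j' => row 1
  'h' => row 0
  'g' => row 1
  'd' => row 2
  'j' => row 1
  'a' => row 0
Rows:
  Row 0: "cha"
  Row 1: "jjgj"
  Row 2: "fd"
First row length: 3

3


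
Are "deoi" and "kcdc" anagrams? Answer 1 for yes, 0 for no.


Strings: "deoi", "kcdc"
Sorted first:  deio
Sorted second: ccdk
Differ at position 0: 'd' vs 'c' => not anagrams

0


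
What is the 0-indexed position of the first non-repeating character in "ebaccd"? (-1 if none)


Input: ebaccd
Character frequencies:
  'a': 1
  'b': 1
  'c': 2
  'd': 1
  'e': 1
Scanning left to right for freq == 1:
  Position 0 ('e'): unique! => answer = 0

0


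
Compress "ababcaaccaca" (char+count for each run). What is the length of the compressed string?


Input: ababcaaccaca
Runs:
  'a' x 1 => "a1"
  'b' x 1 => "b1"
  'a' x 1 => "a1"
  'b' x 1 => "b1"
  'c' x 1 => "c1"
  'a' x 2 => "a2"
  'c' x 2 => "c2"
  'a' x 1 => "a1"
  'c' x 1 => "c1"
  'a' x 1 => "a1"
Compressed: "a1b1a1b1c1a2c2a1c1a1"
Compressed length: 20

20


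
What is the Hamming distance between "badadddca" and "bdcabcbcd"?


Comparing "badadddca" and "bdcabcbcd" position by position:
  Position 0: 'b' vs 'b' => same
  Position 1: 'a' vs 'd' => differ
  Position 2: 'd' vs 'c' => differ
  Position 3: 'a' vs 'a' => same
  Position 4: 'd' vs 'b' => differ
  Position 5: 'd' vs 'c' => differ
  Position 6: 'd' vs 'b' => differ
  Position 7: 'c' vs 'c' => same
  Position 8: 'a' vs 'd' => differ
Total differences (Hamming distance): 6

6


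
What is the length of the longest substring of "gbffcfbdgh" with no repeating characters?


Input: "gbffcfbdgh"
Sliding window (track last position of each char):
  Position 0 ('g'): window [0,0] length 1 -- new best
  Position 1 ('b'): window [0,1] length 2 -- new best
  Position 2 ('f'): window [0,2] length 3 -- new best
  Position 3 ('f'): repeat (last at 2), move window start to 3
  Position 3 ('f'): window [3,3] length 1
  Position 4 ('c'): window [3,4] length 2
  Position 5 ('f'): repeat (last at 3), move window start to 4
  Position 5 ('f'): window [4,5] length 2
  Position 6 ('b'): window [4,6] length 3
  Position 7 ('d'): window [4,7] length 4 -- new best
  Position 8 ('g'): window [4,8] length 5 -- new best
  Position 9 ('h'): window [4,9] length 6 -- new best
Longest substring with no repeats: "cfbdgh" with length 6

6
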